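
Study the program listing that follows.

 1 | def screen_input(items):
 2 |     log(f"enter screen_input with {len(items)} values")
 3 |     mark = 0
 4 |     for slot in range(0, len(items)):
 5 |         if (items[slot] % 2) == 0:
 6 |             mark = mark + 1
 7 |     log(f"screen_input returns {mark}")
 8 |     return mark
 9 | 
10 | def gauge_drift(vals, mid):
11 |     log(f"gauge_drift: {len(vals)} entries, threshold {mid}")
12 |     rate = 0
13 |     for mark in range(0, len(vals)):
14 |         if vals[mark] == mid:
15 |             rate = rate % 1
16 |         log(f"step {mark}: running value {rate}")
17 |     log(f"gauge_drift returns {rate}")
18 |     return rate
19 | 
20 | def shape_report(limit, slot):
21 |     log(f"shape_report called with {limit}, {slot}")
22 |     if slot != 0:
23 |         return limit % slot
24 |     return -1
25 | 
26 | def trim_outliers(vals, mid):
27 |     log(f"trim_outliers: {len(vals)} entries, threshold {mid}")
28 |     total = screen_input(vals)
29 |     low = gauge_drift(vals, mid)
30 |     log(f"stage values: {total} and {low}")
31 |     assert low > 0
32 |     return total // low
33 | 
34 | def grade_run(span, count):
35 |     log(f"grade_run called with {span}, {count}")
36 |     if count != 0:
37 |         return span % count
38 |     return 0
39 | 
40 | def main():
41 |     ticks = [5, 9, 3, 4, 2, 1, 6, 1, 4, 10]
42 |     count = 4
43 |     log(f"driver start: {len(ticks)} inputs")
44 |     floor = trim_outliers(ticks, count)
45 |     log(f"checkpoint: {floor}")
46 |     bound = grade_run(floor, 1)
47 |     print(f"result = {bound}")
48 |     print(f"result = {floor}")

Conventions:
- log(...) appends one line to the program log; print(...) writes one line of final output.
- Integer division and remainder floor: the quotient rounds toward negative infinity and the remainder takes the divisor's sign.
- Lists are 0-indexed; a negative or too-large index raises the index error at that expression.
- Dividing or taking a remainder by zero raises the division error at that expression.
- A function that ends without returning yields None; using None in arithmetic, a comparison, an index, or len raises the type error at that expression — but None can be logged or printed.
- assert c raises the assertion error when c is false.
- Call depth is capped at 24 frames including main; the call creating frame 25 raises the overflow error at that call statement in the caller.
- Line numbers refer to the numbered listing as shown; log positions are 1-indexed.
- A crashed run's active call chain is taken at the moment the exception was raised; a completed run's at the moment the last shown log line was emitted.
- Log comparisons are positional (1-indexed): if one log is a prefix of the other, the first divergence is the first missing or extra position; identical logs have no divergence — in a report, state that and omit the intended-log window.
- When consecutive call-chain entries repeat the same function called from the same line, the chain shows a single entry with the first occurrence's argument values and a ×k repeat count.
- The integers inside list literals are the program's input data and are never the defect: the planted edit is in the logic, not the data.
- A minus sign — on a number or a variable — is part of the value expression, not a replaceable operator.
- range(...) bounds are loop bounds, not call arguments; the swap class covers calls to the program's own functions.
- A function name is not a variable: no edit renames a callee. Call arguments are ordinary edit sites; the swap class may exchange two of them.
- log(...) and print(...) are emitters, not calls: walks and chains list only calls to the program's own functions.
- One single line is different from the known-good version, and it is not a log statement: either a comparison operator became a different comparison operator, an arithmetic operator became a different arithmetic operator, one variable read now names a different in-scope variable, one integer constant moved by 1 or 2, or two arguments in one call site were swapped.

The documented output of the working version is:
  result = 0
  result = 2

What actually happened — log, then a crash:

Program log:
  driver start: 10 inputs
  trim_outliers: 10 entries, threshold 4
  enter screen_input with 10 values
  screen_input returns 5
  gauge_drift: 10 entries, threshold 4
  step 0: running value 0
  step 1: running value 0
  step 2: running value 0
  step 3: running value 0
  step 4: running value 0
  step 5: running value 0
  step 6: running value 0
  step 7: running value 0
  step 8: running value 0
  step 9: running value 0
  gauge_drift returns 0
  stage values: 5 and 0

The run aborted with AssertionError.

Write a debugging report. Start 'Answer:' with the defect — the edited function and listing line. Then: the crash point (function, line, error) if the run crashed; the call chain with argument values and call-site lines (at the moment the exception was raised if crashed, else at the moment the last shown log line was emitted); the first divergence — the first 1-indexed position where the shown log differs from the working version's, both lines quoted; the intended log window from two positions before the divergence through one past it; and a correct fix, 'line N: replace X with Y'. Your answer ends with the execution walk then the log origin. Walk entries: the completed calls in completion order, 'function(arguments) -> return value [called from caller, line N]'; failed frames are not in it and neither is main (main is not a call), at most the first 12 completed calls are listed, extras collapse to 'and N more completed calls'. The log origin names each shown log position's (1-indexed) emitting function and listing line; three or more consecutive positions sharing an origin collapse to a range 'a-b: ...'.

Answer: the defect is in gauge_drift at line 15.
Key fact: Everything matches until log position 9, which reads 'step 3: running value 0' in place of 'step 3: running value 1'.
Crash: trim_outliers, line 31, AssertionError.
Call chain: main -> trim_outliers([5, 9, 3, 4, 2, 1, 6, 1, 4, 10], 4) (called at line 44).
First divergence: at position 9 the run shows 'step 3: running value 0' where the working version logs 'step 3: running value 1'.
Intended log window:
  7: step 1: running value 0
  8: step 2: running value 0
  9: step 3: running value 1
  10: step 4: running value 1
Execution walk:
  screen_input([5, 9, 3, 4, 2, 1, 6, 1, 4, 10]) -> 5  [called from trim_outliers, line 28]
  gauge_drift([5, 9, 3, 4, 2, 1, 6, 1, 4, 10], 4) -> 0  [called from trim_outliers, line 29]
Origin of each log line:
  1 — main, line 43
  2 — trim_outliers, line 27
  3 — screen_input, line 2
  4 — screen_input, line 7
  5 — gauge_drift, line 11
  6-15 — gauge_drift, line 16
  16 — gauge_drift, line 17
  17 — trim_outliers, line 30
A correct fix: line 15: replace `%` with `+`.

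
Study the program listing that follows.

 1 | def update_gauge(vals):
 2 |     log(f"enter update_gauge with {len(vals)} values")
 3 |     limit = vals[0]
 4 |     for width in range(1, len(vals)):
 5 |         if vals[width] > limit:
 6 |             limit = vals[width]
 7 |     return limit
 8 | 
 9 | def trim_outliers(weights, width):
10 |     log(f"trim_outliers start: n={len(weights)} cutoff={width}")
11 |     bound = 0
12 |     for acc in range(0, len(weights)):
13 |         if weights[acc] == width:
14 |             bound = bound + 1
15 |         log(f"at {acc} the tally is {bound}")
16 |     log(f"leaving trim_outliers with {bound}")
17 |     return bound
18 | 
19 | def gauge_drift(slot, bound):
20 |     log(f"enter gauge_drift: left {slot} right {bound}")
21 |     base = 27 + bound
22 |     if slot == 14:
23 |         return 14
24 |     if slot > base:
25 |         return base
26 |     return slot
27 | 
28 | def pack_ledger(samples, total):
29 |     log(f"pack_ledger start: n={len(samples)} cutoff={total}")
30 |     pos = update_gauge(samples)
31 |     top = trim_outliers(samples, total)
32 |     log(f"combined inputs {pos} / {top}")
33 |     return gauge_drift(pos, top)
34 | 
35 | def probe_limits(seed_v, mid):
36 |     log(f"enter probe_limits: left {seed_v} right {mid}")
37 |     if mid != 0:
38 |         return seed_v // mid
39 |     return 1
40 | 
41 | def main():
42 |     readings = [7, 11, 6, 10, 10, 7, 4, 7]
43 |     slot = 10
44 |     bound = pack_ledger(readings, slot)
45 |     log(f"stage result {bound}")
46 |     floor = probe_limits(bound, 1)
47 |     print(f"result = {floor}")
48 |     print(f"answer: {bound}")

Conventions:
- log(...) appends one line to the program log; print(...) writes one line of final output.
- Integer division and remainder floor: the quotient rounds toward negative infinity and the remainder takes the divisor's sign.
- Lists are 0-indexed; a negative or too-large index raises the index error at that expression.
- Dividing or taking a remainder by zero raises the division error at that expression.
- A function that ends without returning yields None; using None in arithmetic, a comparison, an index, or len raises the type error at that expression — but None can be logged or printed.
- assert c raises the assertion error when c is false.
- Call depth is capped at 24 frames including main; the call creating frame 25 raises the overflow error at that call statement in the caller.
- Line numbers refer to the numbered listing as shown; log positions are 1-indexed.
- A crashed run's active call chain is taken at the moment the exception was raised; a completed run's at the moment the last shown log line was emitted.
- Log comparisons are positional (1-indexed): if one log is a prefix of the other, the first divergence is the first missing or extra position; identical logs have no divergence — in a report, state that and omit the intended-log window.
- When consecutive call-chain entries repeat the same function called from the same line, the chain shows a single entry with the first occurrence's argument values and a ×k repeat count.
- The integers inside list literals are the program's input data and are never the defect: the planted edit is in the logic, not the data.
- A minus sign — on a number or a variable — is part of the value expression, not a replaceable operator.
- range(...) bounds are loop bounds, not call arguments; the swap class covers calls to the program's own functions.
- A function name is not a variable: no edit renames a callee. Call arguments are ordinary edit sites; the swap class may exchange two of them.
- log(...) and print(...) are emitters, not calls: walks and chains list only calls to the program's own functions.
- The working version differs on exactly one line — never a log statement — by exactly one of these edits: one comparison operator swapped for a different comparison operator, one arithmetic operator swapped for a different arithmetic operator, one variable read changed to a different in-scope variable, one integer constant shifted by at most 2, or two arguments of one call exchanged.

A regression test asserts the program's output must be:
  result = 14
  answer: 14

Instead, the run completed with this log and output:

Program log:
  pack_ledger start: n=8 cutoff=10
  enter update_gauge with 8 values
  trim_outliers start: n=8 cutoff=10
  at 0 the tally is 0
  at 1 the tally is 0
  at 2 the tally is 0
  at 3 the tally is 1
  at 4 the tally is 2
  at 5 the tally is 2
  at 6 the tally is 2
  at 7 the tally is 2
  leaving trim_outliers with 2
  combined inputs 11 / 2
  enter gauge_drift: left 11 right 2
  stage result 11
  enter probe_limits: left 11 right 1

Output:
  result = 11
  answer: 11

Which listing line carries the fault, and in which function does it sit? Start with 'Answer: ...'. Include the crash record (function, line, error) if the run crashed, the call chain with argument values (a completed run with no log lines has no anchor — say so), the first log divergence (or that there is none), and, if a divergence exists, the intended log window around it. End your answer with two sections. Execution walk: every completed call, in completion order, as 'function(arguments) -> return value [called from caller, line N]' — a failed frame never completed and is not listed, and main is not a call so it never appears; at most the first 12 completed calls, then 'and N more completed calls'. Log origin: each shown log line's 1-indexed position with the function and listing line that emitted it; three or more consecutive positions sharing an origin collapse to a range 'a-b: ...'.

Answer: the defect is in gauge_drift at line 22.
The tell: Log line 15 is where behavior first shows: 'stage result 11' appears instead of 'stage result 14'.
Call chain: main -> probe_limits(11, 1) (called at line 46).
First divergence: position 15 — shown 'stage result 11', intended 'stage result 14'.
Intended log window:
  13: combined inputs 11 / 2
  14: enter gauge_drift: left 11 right 2
  15: stage result 14
  16: enter probe_limits: left 14 right 1
Execution walk:
  update_gauge([7, 11, 6, 10, 10, 7, 4, 7]) -> 11  [called from pack_ledger, line 30]
  trim_outliers([7, 11, 6, 10, 10, 7, 4, 7], 10) -> 2  [called from pack_ledger, line 31]
  gauge_drift(11, 2) -> 11  [called from pack_ledger, line 33]
  pack_ledger([7, 11, 6, 10, 10, 7, 4, 7], 10) -> 11  [called from main, line 44]
  probe_limits(11, 1) -> 11  [called from main, line 46]
Origin of each log line:
  1: logged in pack_ledger at line 29
  2: logged in update_gauge at line 2
  3: logged in trim_outliers at line 10
  4-11: logged in trim_outliers at line 15
  12: logged in trim_outliers at line 16
  13: logged in pack_ledger at line 32
  14: logged in gauge_drift at line 20
  15: logged in main at line 45
  16: logged in probe_limits at line 36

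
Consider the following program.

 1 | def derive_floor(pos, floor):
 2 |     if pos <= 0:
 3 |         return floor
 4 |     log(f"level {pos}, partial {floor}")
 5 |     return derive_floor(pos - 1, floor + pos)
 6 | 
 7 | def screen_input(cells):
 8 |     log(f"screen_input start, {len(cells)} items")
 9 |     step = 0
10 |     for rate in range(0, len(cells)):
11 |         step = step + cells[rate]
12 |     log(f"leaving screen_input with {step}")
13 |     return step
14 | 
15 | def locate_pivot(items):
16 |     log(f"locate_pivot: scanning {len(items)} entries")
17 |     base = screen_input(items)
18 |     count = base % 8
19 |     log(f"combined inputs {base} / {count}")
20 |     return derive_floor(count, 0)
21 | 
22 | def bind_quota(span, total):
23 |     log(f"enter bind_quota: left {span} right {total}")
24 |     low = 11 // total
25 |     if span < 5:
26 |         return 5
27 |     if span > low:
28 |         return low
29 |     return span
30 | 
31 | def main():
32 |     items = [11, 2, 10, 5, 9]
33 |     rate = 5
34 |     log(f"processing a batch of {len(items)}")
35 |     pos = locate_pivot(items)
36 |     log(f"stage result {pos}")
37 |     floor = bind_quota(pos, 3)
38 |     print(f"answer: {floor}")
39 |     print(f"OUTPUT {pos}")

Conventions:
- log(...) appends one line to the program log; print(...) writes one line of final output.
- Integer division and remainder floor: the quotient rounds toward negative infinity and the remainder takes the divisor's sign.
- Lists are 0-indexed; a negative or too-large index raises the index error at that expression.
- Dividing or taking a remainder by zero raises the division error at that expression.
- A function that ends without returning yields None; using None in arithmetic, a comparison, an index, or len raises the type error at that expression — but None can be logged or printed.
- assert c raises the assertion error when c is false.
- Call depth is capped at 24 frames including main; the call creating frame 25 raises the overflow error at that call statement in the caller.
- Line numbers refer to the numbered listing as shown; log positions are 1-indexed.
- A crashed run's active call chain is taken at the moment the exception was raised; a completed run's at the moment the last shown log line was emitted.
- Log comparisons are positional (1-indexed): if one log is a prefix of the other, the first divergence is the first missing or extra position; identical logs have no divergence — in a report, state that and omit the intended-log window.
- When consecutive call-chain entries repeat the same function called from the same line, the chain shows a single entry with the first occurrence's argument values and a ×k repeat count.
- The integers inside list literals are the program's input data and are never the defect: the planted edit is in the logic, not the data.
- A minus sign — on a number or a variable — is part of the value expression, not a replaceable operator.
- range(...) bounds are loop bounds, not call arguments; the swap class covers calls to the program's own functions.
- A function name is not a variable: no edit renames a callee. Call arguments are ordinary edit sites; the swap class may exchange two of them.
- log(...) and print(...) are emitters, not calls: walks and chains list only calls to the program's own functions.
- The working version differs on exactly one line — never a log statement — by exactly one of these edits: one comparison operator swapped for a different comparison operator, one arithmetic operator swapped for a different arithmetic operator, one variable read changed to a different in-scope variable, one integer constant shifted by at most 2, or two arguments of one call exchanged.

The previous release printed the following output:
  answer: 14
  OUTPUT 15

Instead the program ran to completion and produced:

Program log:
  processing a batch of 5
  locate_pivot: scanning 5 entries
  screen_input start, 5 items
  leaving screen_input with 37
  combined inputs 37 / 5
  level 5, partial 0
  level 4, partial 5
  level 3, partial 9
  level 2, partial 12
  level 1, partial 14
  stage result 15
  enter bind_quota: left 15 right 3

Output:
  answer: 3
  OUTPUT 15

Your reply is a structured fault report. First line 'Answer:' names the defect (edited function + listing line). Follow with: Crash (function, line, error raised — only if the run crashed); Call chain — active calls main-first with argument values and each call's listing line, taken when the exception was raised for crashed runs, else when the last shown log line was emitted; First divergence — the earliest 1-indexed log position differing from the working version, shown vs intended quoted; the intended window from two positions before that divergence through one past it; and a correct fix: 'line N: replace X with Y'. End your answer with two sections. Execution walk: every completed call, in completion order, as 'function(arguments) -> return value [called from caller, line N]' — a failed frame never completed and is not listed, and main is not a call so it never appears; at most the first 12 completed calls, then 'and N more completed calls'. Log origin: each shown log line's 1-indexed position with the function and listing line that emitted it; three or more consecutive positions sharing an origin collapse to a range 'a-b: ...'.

Answer: the defect is in bind_quota at line 24.
Key observation: Nothing in the log betrays the bug — only the output does.
Call chain: main -> bind_quota(15, 3) (called at line 37).
First divergence: none (the log streams are identical).
Execution walk:
  screen_input([11, 2, 10, 5, 9]) -> 37  [called from locate_pivot, line 17]
  derive_floor(0, 15) -> 15  [called from derive_floor, line 5]
  derive_floor(1, 14) -> 15  [called from derive_floor, line 5]
  derive_floor(2, 12) -> 15  [called from derive_floor, line 5]
  derive_floor(3, 9) -> 15  [called from derive_floor, line 5]
  derive_floor(4, 5) -> 15  [called from derive_floor, line 5]
  derive_floor(5, 0) -> 15  [called from locate_pivot, line 20]
  locate_pivot([11, 2, 10, 5, 9]) -> 15  [called from main, line 35]
  bind_quota(15, 3) -> 3  [called from main, line 37]
Log origin:
  1: emitted by main (line 34)
  2: emitted by locate_pivot (line 16)
  3: emitted by screen_input (line 8)
  4: emitted by screen_input (line 12)
  5: emitted by locate_pivot (line 19)
  6-10: emitted by derive_floor (line 4)
  11: emitted by main (line 36)
  12: emitted by bind_quota (line 23)
A correct fix: line 24: replace `//` with `+`.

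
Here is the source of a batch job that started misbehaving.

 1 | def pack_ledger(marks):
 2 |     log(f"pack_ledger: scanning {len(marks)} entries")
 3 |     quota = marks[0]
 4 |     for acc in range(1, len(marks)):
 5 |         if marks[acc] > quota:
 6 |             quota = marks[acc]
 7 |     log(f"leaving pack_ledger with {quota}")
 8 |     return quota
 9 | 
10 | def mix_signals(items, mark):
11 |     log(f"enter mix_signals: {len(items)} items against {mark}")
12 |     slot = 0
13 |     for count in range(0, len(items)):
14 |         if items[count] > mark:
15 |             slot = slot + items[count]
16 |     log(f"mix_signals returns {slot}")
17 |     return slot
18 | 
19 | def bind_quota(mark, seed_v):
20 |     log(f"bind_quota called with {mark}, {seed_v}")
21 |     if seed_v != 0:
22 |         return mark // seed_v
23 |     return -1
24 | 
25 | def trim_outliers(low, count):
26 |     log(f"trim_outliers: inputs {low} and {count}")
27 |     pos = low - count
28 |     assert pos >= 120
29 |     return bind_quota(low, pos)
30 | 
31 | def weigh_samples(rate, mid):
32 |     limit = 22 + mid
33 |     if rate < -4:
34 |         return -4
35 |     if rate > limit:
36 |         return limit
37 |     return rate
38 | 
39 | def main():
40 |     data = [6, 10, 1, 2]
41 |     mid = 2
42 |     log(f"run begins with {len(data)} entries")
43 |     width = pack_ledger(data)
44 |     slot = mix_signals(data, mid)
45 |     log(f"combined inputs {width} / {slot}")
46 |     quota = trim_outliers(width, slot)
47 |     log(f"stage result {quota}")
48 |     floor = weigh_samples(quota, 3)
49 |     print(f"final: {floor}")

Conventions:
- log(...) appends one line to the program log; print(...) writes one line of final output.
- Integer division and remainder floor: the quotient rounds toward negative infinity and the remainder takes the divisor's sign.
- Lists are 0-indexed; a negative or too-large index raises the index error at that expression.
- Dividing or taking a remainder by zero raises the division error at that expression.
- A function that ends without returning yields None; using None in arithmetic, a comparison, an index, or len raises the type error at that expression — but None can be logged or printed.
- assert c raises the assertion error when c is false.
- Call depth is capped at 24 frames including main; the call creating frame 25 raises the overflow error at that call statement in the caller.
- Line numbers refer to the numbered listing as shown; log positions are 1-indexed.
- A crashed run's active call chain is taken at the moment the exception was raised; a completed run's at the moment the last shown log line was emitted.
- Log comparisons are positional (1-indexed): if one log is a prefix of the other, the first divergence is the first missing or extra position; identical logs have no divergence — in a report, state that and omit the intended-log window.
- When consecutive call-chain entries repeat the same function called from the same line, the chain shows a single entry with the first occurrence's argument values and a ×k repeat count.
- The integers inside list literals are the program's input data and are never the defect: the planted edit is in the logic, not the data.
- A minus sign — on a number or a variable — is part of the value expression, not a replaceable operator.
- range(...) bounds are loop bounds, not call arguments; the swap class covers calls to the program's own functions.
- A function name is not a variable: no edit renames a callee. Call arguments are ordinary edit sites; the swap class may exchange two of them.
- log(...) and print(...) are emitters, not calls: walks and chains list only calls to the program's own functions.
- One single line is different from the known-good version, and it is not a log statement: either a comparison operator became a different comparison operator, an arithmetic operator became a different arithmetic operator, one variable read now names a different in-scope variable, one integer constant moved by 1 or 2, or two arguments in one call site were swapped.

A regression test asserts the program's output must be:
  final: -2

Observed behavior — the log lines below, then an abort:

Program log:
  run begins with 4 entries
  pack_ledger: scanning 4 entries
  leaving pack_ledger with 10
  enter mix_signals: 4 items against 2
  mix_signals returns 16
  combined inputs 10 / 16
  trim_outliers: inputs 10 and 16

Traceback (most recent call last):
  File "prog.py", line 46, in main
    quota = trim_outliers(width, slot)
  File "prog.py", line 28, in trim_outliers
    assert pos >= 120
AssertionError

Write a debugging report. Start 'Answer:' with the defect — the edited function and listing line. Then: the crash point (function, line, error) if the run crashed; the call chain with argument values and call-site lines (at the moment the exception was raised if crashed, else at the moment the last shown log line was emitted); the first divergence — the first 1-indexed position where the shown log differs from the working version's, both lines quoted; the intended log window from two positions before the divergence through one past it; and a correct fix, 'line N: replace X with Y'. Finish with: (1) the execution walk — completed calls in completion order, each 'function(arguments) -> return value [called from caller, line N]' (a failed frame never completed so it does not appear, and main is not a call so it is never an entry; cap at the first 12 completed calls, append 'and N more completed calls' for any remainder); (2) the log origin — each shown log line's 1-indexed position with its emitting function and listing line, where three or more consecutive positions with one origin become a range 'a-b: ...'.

Answer: the defect is in trim_outliers at line 28.
The tell: After 7 matching log lines the faulty run goes silent, while the working version continues with 'bind_quota called with 10, -6'.
Crash: trim_outliers, line 28, AssertionError.
Call chain: main -> trim_outliers(10, 16) (called at line 46).
First divergence: position 8 (shown log ended at 7 lines; the working version continues: 'bind_quota called with 10, -6').
Intended log window:
  6: combined inputs 10 / 16
  7: trim_outliers: inputs 10 and 16
  8: bind_quota called with 10, -6
  9: stage result -2
Execution walk:
  pack_ledger([6, 10, 1, 2]) -> 10  [called from main, line 43]
  mix_signals([6, 10, 1, 2], 2) -> 16  [called from main, line 44]
Log origin:
  1: from main, line 42
  2: from pack_ledger, line 2
  3: from pack_ledger, line 7
  4: from mix_signals, line 11
  5: from mix_signals, line 16
  6: from main, line 45
  7: from trim_outliers, line 26
A correct fix: line 28: replace `>=` with `<=`.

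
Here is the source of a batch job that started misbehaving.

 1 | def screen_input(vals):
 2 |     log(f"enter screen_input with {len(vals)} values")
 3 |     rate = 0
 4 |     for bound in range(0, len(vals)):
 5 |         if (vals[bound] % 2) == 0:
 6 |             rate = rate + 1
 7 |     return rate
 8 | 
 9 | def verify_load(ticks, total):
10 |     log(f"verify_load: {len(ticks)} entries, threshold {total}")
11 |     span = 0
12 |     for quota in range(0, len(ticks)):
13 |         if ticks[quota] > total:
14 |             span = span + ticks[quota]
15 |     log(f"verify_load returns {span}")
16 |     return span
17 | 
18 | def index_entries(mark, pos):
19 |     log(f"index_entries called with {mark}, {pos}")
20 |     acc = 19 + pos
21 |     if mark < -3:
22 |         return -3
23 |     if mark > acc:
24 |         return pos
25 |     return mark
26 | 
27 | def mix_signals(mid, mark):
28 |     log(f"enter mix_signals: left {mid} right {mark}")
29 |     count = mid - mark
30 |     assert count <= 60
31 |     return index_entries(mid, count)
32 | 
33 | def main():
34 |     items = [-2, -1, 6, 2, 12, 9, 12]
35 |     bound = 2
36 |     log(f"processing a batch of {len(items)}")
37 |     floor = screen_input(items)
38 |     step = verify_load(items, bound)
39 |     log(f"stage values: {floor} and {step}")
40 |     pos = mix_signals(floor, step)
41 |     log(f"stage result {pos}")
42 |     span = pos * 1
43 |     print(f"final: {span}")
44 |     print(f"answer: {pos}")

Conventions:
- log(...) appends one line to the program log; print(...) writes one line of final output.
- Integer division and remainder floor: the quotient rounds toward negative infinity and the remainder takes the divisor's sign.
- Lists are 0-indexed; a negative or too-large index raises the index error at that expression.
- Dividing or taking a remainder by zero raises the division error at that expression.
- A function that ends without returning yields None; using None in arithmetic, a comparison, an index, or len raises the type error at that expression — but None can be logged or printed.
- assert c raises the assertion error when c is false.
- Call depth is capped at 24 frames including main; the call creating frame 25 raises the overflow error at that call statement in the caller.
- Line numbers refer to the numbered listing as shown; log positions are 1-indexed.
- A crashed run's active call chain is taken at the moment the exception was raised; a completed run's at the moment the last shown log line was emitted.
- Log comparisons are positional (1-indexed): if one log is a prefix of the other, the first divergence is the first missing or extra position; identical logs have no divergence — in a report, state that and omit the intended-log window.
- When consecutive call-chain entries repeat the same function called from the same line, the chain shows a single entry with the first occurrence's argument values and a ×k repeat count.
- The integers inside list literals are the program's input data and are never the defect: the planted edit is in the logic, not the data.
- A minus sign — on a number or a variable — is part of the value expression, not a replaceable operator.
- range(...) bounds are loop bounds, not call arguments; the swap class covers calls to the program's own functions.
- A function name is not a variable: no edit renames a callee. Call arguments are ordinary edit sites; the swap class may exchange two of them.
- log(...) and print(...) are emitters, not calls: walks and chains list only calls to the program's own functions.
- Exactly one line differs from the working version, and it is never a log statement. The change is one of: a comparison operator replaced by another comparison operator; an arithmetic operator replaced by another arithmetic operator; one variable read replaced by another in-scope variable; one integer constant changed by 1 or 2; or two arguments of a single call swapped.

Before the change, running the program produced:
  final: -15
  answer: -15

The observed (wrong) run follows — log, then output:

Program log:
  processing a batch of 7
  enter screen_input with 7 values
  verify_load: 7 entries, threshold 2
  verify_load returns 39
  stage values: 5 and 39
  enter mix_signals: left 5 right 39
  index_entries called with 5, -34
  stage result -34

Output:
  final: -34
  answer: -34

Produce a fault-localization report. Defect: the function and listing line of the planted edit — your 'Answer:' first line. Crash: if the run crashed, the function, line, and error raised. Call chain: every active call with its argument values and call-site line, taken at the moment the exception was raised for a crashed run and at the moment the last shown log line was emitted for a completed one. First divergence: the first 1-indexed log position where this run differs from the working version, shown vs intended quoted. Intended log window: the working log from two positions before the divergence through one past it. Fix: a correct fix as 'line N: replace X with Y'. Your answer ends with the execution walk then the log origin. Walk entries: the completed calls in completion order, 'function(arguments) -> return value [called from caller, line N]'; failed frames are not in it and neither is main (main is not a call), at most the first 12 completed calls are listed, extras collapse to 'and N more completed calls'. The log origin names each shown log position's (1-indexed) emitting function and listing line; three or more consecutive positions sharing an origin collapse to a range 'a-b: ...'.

Answer: the defect is in index_entries at line 24.
Key fact: The log first diverges at position 8: the faulty run prints 'stage result -34' where the working version prints 'stage result -15'.
Call chain: main.
First divergence: position 8 — shown 'stage result -34', intended 'stage result -15'.
Intended log window:
  6: enter mix_signals: left 5 right 39
  7: index_entries called with 5, -34
  8: stage result -15
Execution walk:
  screen_input([-2, -1, 6, 2, 12, 9, 12]) -> 5  [called from main, line 37]
  verify_load([-2, -1, 6, 2, 12, 9, 12], 2) -> 39  [called from main, line 38]
  index_entries(5, -34) -> -34  [called from mix_signals, line 31]
  mix_signals(5, 39) -> -34  [called from main, line 40]
Origin of each log line:
  1 — main, line 36
  2 — screen_input, line 2
  3 — verify_load, line 10
  4 — verify_load, line 15
  5 — main, line 39
  6 — mix_signals, line 28
  7 — index_entries, line 19
  8 — main, line 41
A correct fix: line 24: replace `pos` with `acc`.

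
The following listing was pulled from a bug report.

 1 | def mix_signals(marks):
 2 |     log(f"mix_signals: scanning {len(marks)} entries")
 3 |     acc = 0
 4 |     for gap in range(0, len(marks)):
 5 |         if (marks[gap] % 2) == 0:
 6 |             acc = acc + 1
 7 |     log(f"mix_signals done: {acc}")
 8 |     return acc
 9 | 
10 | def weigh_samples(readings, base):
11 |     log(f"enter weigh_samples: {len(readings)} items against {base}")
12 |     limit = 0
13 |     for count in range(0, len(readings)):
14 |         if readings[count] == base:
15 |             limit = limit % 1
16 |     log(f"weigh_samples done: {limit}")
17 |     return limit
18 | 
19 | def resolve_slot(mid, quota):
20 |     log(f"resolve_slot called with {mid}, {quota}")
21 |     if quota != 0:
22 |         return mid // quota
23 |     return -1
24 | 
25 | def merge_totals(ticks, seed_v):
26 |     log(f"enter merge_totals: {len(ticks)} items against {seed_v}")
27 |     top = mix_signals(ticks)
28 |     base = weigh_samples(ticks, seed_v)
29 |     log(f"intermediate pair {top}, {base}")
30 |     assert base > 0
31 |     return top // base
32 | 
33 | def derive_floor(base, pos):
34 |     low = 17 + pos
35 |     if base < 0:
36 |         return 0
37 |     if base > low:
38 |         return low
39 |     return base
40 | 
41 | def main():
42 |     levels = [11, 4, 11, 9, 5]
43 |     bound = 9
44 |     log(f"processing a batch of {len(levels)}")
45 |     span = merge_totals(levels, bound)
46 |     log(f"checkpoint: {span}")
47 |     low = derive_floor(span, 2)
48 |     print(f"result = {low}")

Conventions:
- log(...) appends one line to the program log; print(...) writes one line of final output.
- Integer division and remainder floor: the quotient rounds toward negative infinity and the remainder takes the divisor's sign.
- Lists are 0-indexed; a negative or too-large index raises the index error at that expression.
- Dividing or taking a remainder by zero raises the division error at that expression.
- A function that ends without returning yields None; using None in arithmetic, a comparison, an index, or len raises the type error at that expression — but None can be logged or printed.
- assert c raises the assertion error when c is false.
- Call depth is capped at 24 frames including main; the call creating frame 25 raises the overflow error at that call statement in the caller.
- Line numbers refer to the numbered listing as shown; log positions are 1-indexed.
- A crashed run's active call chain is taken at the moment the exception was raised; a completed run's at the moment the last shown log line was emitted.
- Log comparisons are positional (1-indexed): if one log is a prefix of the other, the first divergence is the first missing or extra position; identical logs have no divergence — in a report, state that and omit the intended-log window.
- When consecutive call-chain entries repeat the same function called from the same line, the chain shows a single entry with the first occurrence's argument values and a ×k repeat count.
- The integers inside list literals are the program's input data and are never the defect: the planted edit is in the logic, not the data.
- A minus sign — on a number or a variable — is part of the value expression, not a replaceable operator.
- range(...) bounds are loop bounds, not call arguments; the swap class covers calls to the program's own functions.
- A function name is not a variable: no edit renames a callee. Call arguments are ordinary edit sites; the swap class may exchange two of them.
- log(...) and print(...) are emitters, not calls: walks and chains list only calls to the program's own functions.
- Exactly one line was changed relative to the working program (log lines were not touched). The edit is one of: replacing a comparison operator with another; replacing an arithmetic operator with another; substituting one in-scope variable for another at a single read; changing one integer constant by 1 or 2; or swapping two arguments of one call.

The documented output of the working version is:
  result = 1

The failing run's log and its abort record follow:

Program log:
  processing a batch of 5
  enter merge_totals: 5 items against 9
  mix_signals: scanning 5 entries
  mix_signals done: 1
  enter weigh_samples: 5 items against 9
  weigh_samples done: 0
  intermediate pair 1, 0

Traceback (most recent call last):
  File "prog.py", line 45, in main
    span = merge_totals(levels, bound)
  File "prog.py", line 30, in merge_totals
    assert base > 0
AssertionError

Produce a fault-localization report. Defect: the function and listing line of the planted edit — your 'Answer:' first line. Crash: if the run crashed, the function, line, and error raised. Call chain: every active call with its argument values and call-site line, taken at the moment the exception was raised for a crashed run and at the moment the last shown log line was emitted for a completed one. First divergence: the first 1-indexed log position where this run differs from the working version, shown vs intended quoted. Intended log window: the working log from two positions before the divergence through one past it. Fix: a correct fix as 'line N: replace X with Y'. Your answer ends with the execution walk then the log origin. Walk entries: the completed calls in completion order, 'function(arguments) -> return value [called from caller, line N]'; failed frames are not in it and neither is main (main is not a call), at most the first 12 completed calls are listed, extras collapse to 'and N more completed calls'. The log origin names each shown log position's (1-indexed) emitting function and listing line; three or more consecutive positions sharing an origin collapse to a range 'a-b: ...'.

Answer: the defect is in weigh_samples at line 15.
The tell: Log line 6 is where behavior first shows: 'weigh_samples done: 0' appears instead of 'weigh_samples done: 1'.
Crash: merge_totals, line 30, AssertionError.
Call chain: main -> merge_totals([11, 4, 11, 9, 5], 9) (called at line 45).
First divergence: at position 6 the run shows 'weigh_samples done: 0' where the working version logs 'weigh_samples done: 1'.
Intended log window:
  4: mix_signals done: 1
  5: enter weigh_samples: 5 items against 9
  6: weigh_samples done: 1
  7: intermediate pair 1, 1
Execution walk:
  mix_signals([11, 4, 11, 9, 5]) -> 1  [called from merge_totals, line 27]
  weigh_samples([11, 4, 11, 9, 5], 9) -> 0  [called from merge_totals, line 28]
Origin of each log line:
  1: from main, line 44
  2: from merge_totals, line 26
  3: from mix_signals, line 2
  4: from mix_signals, line 7
  5: from weigh_samples, line 11
  6: from weigh_samples, line 16
  7: from merge_totals, line 29
A correct fix: line 15: replace `%` with `+`.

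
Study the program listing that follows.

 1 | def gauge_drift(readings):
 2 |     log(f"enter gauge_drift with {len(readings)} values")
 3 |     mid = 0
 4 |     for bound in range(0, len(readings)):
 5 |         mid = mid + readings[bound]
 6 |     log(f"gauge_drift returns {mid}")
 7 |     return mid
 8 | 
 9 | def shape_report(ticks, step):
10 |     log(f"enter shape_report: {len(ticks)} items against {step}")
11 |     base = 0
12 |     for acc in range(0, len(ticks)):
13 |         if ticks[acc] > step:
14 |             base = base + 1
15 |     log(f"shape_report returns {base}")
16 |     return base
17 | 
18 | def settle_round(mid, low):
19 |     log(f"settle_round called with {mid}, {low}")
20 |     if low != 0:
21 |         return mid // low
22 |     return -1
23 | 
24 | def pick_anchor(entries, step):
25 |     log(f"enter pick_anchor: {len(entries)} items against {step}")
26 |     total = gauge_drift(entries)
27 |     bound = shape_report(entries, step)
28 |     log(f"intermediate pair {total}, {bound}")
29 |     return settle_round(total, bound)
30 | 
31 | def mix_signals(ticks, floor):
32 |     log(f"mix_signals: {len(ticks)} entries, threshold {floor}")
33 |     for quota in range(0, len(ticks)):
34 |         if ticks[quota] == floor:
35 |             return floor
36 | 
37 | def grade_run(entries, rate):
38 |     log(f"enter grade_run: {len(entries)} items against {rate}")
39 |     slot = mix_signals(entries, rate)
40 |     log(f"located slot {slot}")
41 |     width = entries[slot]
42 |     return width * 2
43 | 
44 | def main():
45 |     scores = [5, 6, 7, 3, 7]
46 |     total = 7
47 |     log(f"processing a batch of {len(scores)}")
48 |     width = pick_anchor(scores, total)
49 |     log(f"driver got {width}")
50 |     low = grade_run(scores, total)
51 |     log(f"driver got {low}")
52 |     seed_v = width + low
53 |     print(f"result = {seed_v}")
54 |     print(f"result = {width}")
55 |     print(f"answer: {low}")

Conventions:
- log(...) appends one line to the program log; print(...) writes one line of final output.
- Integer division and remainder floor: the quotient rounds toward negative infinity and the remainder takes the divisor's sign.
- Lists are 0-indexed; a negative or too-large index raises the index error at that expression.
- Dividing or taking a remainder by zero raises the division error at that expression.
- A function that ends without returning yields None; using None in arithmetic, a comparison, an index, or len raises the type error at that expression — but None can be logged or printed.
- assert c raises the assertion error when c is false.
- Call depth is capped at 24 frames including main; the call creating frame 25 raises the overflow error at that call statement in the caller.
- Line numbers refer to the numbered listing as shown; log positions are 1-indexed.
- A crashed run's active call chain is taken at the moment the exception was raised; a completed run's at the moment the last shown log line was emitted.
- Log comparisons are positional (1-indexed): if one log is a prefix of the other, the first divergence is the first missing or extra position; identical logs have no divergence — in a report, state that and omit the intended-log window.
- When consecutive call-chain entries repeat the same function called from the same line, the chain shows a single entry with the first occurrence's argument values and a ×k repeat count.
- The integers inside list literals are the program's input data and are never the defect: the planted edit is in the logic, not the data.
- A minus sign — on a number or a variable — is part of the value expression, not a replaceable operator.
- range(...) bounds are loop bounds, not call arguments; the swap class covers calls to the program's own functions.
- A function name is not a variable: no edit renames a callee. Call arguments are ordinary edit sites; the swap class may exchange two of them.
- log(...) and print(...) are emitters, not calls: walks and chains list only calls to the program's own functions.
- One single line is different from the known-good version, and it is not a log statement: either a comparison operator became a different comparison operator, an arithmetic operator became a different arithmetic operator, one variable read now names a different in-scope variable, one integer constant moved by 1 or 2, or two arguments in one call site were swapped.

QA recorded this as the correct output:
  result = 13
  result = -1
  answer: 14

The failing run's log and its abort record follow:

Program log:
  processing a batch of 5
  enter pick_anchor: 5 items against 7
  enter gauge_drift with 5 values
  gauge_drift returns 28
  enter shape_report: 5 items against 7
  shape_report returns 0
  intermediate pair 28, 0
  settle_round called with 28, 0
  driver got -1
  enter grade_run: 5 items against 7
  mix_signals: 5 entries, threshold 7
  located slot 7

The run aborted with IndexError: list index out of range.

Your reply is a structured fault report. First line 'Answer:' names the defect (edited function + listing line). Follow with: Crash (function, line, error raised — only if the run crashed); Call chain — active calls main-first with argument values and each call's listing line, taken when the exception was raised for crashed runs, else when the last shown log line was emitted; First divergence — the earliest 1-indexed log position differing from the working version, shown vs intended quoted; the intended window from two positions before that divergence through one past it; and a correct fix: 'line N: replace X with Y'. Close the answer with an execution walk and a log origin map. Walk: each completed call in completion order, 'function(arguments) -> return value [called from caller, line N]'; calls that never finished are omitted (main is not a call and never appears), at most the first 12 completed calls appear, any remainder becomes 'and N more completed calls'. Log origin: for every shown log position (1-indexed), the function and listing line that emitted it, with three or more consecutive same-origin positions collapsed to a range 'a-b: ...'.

Answer: the defect is in mix_signals at line 35.
Key fact: Log line 12 is where behavior first shows: 'located slot 7' appears instead of 'located slot 2'.
Crash: grade_run, line 41, IndexError.
Call chain: main -> grade_run([5, 6, 7, 3, 7], 7) (called at line 50).
First divergence: at position 12 the run shows 'located slot 7' where the working version logs 'located slot 2'.
Intended log window:
  10: enter grade_run: 5 items against 7
  11: mix_signals: 5 entries, threshold 7
  12: located slot 2
  13: driver got 14
Execution walk:
  gauge_drift([5, 6, 7, 3, 7]) -> 28  [called from pick_anchor, line 26]
  shape_report([5, 6, 7, 3, 7], 7) -> 0  [called from pick_anchor, line 27]
  settle_round(28, 0) -> -1  [called from pick_anchor, line 29]
  pick_anchor([5, 6, 7, 3, 7], 7) -> -1  [called from main, line 48]
  mix_signals([5, 6, 7, 3, 7], 7) -> 7  [called from grade_run, line 39]
Log line origins:
  1 — main, line 47
  2 — pick_anchor, line 25
  3 — gauge_drift, line 2
  4 — gauge_drift, line 6
  5 — shape_report, line 10
  6 — shape_report, line 15
  7 — pick_anchor, line 28
  8 — settle_round, line 19
  9 — main, line 49
  10 — grade_run, line 38
  11 — mix_signals, line 32
  12 — grade_run, line 40
A correct fix: line 35: replace `floor` with `quota`.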